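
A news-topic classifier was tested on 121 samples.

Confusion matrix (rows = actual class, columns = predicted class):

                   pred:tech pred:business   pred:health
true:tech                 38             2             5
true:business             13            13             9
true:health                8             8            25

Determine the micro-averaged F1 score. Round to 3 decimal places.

0.628

Micro-averaging pools counts across classes: ΣTP=76, ΣFP=45, ΣFN=45.
Micro-F1 score = 2·TP/(2·TP+FP+FN) on pooled counts = 0.628 (equals overall accuracy in single-label multiclass).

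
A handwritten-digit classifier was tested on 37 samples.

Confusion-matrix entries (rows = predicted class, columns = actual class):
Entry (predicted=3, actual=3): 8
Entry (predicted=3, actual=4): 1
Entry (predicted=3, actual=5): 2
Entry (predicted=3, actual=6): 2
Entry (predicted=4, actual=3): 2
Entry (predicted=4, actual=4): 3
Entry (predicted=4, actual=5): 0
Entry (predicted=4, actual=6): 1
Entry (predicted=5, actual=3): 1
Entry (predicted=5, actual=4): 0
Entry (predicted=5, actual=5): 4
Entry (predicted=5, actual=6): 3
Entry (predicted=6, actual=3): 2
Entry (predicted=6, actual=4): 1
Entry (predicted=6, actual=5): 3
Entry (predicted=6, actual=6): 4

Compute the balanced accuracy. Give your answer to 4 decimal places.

Balanced accuracy = mean of per-class recall.
  3: recall = 8/13 = 0.61538
  4: recall = 3/5 = 0.60000
  5: recall = 4/9 = 0.44444
  6: recall = 4/10 = 0.40000
Mean = (0.61538 + 0.60000 + 0.44444 + 0.40000) / 4 = 0.5150

0.5150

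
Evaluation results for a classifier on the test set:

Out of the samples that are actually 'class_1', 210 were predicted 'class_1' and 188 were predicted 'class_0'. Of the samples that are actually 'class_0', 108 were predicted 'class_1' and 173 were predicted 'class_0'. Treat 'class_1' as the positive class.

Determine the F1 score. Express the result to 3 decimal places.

0.587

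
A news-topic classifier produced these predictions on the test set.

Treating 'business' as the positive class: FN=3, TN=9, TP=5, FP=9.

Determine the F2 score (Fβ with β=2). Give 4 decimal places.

Fβ = (1+β²)·TP / ((1+β²)·TP + β²·FN + FP), with β²=4
= 5·5 / (5·5 + 4·3 + 9) = 0.5435

0.5435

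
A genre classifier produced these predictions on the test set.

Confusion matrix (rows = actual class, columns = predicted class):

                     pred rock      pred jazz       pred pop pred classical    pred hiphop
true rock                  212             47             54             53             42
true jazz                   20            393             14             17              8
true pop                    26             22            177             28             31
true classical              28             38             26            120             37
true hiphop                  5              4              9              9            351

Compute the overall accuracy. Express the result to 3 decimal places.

Accuracy = trace / total = (212+393+177+120+351=1253) / 1771 = 1253/1771 = 0.708

0.708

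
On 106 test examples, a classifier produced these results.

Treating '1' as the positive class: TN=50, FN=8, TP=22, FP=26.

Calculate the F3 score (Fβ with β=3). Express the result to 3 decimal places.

Fβ = (1+β²)·TP / ((1+β²)·TP + β²·FN + FP), with β²=9
= 10·22 / (10·22 + 9·8 + 26) = 0.692

0.692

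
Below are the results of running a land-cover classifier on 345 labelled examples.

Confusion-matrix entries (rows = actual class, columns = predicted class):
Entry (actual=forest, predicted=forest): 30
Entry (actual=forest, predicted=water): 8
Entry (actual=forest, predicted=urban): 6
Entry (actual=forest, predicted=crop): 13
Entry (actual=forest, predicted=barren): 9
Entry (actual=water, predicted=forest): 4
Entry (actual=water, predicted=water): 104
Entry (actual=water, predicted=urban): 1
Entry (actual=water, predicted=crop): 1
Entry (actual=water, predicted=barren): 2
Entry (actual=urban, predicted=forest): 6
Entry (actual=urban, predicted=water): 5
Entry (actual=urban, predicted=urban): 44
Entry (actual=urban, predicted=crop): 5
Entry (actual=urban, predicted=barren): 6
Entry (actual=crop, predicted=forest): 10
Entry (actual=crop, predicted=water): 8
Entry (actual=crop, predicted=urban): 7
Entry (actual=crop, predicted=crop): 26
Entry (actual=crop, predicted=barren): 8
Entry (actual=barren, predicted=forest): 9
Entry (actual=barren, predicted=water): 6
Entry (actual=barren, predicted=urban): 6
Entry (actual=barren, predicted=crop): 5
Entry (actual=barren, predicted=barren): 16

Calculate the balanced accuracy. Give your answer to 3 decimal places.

Balanced accuracy = mean of per-class recall.
  forest: recall = 30/66 = 0.4545
  water: recall = 104/112 = 0.9286
  urban: recall = 44/66 = 0.6667
  crop: recall = 26/59 = 0.4407
  barren: recall = 16/42 = 0.3810
Mean = (0.4545 + 0.9286 + 0.6667 + 0.4407 + 0.3810) / 5 = 0.574

0.574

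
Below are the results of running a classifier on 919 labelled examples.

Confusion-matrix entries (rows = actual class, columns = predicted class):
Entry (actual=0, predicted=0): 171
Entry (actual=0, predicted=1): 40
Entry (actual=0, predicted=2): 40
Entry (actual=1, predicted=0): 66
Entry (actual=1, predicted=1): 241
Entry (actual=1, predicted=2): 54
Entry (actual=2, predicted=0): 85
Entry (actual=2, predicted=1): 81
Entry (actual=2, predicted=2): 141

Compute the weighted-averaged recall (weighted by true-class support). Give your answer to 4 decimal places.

0.6017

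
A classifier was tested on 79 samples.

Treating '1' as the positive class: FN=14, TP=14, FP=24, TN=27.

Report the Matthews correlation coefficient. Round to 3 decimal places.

0.028

MCC = (TP·TN − FP·FN) / √((TP+FP)(TP+FN)(TN+FP)(TN+FN))
Numerator = 14·27 − 24·14 = 42
Denominator = √(38·28·51·41) = √2224824 = 1491.5844
MCC = 42 / 1491.5844 = 0.028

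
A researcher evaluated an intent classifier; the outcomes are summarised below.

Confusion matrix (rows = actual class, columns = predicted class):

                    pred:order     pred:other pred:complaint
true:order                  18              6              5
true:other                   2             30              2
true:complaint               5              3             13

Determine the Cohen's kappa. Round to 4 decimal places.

0.5786

Observed agreement pₒ = trace/N = 61/84 = 0.72619
Expected agreement pₑ = Σ (rowᵢ·colᵢ)/N² = (29·25 + 34·39 + 21·20)/84² = 0.35020
κ = (pₒ − pₑ)/(1 − pₑ) = (0.72619 − 0.35020)/(1 − 0.35020) = 0.5786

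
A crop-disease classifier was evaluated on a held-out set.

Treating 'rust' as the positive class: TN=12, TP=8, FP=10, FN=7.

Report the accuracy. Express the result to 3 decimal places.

0.541

Accuracy = (TP+TN)/N = (8+12)/37 = 0.541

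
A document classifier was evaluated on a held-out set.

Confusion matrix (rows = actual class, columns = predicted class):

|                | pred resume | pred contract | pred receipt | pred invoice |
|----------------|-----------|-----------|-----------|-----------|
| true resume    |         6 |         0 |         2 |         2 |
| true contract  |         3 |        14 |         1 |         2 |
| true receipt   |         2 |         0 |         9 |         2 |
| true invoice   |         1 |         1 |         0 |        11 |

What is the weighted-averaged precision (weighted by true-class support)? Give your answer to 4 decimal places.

0.7469

Per-class precision (TP/(TP+FP)):
  resume: TP=6, FP=3+2+1=6 → 6/12 = 0.50000
  contract: TP=14, FP=0+0+1=1 → 14/15 = 0.93333
  receipt: TP=9, FP=2+1+0=3 → 9/12 = 0.75000
  invoice: TP=11, FP=2+2+2=6 → 11/17 = 0.64706
Weighted-precision = Σ (supportᵢ/N)·precisionᵢ with N=56: (10/56)·0.50000 + (20/56)·0.93333 + (13/56)·0.75000 + (13/56)·0.64706 = 0.7469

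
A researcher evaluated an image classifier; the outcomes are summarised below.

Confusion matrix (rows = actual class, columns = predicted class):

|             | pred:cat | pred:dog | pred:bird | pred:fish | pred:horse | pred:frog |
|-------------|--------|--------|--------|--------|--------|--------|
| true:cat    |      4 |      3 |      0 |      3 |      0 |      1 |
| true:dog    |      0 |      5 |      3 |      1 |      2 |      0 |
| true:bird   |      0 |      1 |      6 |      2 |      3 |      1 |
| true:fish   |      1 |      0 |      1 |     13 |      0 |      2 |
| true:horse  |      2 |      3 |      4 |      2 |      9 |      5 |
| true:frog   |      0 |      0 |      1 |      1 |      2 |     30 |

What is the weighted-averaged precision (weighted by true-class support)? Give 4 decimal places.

Per-class precision (TP/(TP+FP)):
  cat: TP=4, FP=0+0+1+2+0=3 → 4/7 = 0.57143
  dog: TP=5, FP=3+1+0+3+0=7 → 5/12 = 0.41667
  bird: TP=6, FP=0+3+1+4+1=9 → 6/15 = 0.40000
  fish: TP=13, FP=3+1+2+2+1=9 → 13/22 = 0.59091
  horse: TP=9, FP=0+2+3+0+2=7 → 9/16 = 0.56250
  frog: TP=30, FP=1+0+1+2+5=9 → 30/39 = 0.76923
Weighted-precision = Σ (supportᵢ/N)·precisionᵢ with N=111: (11/111)·0.57143 + (11/111)·0.41667 + (13/111)·0.40000 + (17/111)·0.59091 + (25/111)·0.56250 + (34/111)·0.76923 = 0.5976

0.5976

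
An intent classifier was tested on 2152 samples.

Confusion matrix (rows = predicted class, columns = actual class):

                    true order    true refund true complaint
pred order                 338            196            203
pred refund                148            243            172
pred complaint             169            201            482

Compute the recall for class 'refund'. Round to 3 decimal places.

recall = TP/(TP+FN).
refund: TP=243, FN=196+201=397 → 243/640 = 0.3797

0.380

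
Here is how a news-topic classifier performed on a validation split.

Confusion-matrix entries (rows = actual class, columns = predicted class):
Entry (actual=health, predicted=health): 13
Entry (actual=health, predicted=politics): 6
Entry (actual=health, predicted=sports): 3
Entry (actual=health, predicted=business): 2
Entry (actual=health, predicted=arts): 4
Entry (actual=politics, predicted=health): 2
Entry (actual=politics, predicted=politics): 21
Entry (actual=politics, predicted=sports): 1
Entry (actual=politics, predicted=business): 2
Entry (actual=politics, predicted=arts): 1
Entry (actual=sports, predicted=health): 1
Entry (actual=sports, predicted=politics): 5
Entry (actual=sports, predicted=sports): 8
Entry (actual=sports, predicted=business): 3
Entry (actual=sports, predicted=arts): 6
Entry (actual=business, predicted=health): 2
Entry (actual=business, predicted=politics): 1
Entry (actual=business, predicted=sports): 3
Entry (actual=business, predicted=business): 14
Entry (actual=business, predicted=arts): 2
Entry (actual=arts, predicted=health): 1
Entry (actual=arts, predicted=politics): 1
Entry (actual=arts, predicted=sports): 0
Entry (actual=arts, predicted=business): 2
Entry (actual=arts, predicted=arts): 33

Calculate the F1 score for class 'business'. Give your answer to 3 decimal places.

F1 score = 2·TP/(2·TP+FP+FN).
business: TP=14, FP=2+2+3+2=9, FN=2+1+3+2=8 → 28/45 = 0.6222

0.622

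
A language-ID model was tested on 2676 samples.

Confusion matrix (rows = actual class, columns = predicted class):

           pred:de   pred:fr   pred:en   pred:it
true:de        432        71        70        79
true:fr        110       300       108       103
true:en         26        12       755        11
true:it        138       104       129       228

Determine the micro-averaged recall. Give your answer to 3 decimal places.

0.641

Micro-averaging pools counts across classes: ΣTP=1715, ΣFP=961, ΣFN=961.
Micro-recall = TP/(TP+FN) on pooled counts = 0.641 (equals overall accuracy in single-label multiclass).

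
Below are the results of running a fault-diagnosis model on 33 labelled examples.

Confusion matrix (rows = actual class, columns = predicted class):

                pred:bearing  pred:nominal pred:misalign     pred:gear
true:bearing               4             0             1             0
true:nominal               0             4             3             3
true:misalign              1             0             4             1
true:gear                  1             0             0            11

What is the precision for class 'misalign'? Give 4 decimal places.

Treat 'misalign' as positive and all other classes as negative.
precision = TP/(TP+FP).
misalign: TP=4, FP=1+3+0=4 → 4/8 = 0.50000

0.5000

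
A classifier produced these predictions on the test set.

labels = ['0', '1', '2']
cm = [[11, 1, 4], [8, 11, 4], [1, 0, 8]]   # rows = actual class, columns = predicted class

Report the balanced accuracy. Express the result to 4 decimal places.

0.6849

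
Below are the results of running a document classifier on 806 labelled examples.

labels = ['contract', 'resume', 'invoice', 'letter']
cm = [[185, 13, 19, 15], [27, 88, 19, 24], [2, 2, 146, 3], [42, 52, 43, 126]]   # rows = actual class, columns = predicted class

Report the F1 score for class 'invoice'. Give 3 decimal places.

One-vs-rest for 'invoice': TP = diagonal; FP = other classes predicted 'invoice'; FN = 'invoice' predicted as other.
F1 score = 2·TP/(2·TP+FP+FN).
invoice: TP=146, FP=19+19+43=81, FN=2+2+3=7 → 292/380 = 0.7684

0.768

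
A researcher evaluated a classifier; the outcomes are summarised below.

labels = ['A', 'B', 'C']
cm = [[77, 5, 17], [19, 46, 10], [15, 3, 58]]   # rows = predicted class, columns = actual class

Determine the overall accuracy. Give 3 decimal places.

0.724

Accuracy = trace / total = (77+46+58=181) / 250 = 181/250 = 0.724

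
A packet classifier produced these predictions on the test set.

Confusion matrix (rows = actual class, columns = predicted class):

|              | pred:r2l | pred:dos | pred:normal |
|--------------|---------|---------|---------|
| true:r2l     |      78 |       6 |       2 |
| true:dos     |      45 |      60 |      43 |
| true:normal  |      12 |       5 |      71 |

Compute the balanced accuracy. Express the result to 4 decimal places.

0.7064

Balanced accuracy = mean of per-class recall.
  r2l: recall = 78/86 = 0.90698
  dos: recall = 60/148 = 0.40541
  normal: recall = 71/88 = 0.80682
Mean = (0.90698 + 0.40541 + 0.80682) / 3 = 0.7064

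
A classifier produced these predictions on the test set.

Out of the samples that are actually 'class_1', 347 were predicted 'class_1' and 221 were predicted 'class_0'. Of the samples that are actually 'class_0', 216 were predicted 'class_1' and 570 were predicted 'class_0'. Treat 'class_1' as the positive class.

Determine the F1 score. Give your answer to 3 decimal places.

0.614

Precision = TP/(TP+FP) = 347/563 = 0.6163
Recall = TP/(TP+FN) = 347/568 = 0.6109
F1 = 2·TP/(2·TP+FP+FN) = 694/1131 = 0.614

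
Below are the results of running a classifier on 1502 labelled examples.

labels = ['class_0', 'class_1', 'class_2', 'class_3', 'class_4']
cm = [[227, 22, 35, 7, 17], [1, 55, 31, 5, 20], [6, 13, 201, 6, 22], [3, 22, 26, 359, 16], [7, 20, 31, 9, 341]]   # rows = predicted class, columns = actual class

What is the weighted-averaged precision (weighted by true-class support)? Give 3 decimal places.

0.786

Per-class precision (TP/(TP+FP)):
  class_0: TP=227, FP=22+35+7+17=81 → 227/308 = 0.7370
  class_1: TP=55, FP=1+31+5+20=57 → 55/112 = 0.4911
  class_2: TP=201, FP=6+13+6+22=47 → 201/248 = 0.8105
  class_3: TP=359, FP=3+22+26+16=67 → 359/426 = 0.8427
  class_4: TP=341, FP=7+20+31+9=67 → 341/408 = 0.8358
Weighted-precision = Σ (supportᵢ/N)·precisionᵢ with N=1502: (244/1502)·0.7370 + (132/1502)·0.4911 + (324/1502)·0.8105 + (386/1502)·0.8427 + (416/1502)·0.8358 = 0.786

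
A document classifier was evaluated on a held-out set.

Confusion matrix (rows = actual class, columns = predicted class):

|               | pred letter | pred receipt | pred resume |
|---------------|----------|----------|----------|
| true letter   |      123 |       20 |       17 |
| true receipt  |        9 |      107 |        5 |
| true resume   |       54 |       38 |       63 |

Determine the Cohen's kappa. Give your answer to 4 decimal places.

0.5098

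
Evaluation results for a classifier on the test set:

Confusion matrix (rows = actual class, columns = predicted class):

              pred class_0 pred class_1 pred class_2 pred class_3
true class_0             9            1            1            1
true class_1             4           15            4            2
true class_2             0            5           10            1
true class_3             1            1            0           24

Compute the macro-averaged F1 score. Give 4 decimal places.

0.7162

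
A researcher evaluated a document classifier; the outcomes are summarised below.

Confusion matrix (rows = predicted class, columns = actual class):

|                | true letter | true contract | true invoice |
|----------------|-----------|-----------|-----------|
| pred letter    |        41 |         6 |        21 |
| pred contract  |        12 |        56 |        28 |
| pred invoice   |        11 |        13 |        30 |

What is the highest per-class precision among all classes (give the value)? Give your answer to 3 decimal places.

0.603

Per-class precision (TP/(TP+FP)):
  letter: TP=41, FP=6+21=27 → 41/68 = 0.6029
  contract: TP=56, FP=12+28=40 → 56/96 = 0.5833
  invoice: TP=30, FP=11+13=24 → 30/54 = 0.5556
Highest is class 'letter' with precision = 0.603.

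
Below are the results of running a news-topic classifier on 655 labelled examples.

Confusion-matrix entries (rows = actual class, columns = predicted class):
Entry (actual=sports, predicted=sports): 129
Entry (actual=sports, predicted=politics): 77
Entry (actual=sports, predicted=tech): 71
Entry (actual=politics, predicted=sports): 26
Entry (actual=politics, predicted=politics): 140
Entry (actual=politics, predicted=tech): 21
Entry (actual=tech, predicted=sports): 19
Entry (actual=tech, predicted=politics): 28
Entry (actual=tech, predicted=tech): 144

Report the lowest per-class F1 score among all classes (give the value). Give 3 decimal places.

Per-class F1 score (2·TP/(2·TP+FP+FN)):
  sports: TP=129, FP=26+19=45, FN=77+71=148 → 258/451 = 0.5721
  politics: TP=140, FP=77+28=105, FN=26+21=47 → 280/432 = 0.6481
  tech: TP=144, FP=71+21=92, FN=19+28=47 → 288/427 = 0.6745
Lowest is class 'sports' with F1 score = 0.572.

0.572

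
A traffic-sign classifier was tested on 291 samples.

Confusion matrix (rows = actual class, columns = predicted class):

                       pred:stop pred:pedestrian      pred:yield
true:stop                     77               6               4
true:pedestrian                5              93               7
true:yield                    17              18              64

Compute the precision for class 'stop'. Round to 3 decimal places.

Treat 'stop' as positive and all other classes as negative.
precision = TP/(TP+FP).
stop: TP=77, FP=5+17=22 → 77/99 = 0.7778

0.778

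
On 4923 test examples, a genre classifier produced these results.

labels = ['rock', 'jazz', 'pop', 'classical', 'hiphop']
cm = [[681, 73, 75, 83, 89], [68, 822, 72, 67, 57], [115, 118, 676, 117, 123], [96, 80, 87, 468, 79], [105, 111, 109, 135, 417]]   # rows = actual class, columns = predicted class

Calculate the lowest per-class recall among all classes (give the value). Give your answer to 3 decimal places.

Per-class recall (TP/(TP+FN)):
  rock: TP=681, FN=73+75+83+89=320 → 681/1001 = 0.6803
  jazz: TP=822, FN=68+72+67+57=264 → 822/1086 = 0.7569
  pop: TP=676, FN=115+118+117+123=473 → 676/1149 = 0.5883
  classical: TP=468, FN=96+80+87+79=342 → 468/810 = 0.5778
  hiphop: TP=417, FN=105+111+109+135=460 → 417/877 = 0.4755
Lowest is class 'hiphop' with recall = 0.475.

0.475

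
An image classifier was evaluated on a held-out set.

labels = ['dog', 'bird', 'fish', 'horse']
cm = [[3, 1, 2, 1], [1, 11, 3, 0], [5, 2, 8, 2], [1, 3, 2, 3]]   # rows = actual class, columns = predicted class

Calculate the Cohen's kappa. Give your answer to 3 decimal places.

Observed agreement pₒ = trace/N = 25/48 = 0.5208
Expected agreement pₑ = Σ (rowᵢ·colᵢ)/N² = (7·10 + 15·17 + 17·15 + 9·6)/48² = 0.2752
κ = (pₒ − pₑ)/(1 − pₑ) = (0.5208 − 0.2752)/(1 − 0.2752) = 0.339

0.339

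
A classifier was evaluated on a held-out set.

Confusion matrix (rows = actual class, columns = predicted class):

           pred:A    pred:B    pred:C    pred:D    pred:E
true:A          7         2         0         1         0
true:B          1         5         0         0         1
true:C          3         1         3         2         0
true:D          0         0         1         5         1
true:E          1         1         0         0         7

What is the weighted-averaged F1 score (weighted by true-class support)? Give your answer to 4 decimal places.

0.6324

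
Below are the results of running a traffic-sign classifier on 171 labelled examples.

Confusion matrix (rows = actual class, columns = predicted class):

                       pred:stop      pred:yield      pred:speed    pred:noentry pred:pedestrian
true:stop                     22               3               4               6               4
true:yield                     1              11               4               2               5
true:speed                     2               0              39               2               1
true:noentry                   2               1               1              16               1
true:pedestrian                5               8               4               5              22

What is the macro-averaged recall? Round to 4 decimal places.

Per-class recall (TP/(TP+FN)):
  stop: TP=22, FN=3+4+6+4=17 → 22/39 = 0.56410
  yield: TP=11, FN=1+4+2+5=12 → 11/23 = 0.47826
  speed: TP=39, FN=2+0+2+1=5 → 39/44 = 0.88636
  noentry: TP=16, FN=2+1+1+1=5 → 16/21 = 0.76190
  pedestrian: TP=22, FN=5+8+4+5=22 → 22/44 = 0.50000
Macro-recall = mean = (0.56410 + 0.47826 + 0.88636 + 0.76190 + 0.50000) / 5 = 0.6381

0.6381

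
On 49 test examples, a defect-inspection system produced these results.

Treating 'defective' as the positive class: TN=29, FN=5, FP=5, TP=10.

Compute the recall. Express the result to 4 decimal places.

Recall = TP/(TP+FN) = 10/(10+5) = 10/15 = 0.6667

0.6667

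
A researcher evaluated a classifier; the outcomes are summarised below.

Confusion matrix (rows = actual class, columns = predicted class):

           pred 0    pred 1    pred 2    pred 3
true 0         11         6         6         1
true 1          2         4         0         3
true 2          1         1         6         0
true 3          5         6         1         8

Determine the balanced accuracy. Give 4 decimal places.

0.5132

Balanced accuracy = mean of per-class recall.
  0: recall = 11/24 = 0.45833
  1: recall = 4/9 = 0.44444
  2: recall = 6/8 = 0.75000
  3: recall = 8/20 = 0.40000
Mean = (0.45833 + 0.44444 + 0.75000 + 0.40000) / 4 = 0.5132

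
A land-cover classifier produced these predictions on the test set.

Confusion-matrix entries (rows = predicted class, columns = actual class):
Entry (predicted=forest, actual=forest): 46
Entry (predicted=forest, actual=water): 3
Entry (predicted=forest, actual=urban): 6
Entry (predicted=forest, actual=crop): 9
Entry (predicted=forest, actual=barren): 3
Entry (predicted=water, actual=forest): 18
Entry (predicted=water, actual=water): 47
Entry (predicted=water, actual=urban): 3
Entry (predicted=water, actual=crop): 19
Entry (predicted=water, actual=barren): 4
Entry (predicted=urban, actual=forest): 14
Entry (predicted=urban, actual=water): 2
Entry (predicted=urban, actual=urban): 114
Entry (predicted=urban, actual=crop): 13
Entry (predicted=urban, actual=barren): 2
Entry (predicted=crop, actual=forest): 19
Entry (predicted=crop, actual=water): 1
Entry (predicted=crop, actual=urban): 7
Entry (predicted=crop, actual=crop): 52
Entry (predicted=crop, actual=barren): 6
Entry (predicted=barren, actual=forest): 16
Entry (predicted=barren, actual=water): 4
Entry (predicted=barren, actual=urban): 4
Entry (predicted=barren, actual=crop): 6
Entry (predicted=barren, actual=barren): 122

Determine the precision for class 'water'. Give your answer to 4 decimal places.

0.5165

One-vs-rest for 'water': TP = diagonal; FP = other classes predicted 'water'; FN = 'water' predicted as other.
precision = TP/(TP+FP).
water: TP=47, FP=18+3+19+4=44 → 47/91 = 0.51648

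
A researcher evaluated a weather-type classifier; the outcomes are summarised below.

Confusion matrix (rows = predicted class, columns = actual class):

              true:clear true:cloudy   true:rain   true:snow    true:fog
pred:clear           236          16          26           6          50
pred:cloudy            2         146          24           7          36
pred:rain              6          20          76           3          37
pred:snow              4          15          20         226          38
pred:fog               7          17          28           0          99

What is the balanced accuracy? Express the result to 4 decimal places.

Balanced accuracy = mean of per-class recall.
  clear: recall = 236/255 = 0.92549
  cloudy: recall = 146/214 = 0.68224
  rain: recall = 76/174 = 0.43678
  snow: recall = 226/242 = 0.93388
  fog: recall = 99/260 = 0.38077
Mean = (0.92549 + 0.68224 + 0.43678 + 0.93388 + 0.38077) / 5 = 0.6718

0.6718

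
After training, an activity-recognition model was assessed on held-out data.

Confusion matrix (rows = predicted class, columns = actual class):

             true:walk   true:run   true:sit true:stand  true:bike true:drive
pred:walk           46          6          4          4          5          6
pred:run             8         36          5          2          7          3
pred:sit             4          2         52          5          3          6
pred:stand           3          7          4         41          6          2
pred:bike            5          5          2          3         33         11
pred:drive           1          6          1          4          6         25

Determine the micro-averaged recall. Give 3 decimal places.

Micro-averaging pools counts across classes: ΣTP=233, ΣFP=136, ΣFN=136.
Micro-recall = TP/(TP+FN) on pooled counts = 0.631 (equals overall accuracy in single-label multiclass).

0.631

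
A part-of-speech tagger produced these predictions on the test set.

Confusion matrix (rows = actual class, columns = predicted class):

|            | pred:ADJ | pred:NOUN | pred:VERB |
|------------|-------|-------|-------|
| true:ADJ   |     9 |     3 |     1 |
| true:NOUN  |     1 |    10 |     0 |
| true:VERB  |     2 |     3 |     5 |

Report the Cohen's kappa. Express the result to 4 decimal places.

Observed agreement pₒ = trace/N = 24/34 = 0.70588
Expected agreement pₑ = Σ (rowᵢ·colᵢ)/N² = (13·12 + 11·16 + 10·6)/34² = 0.33910
κ = (pₒ − pₑ)/(1 − pₑ) = (0.70588 − 0.33910)/(1 − 0.33910) = 0.5550

0.5550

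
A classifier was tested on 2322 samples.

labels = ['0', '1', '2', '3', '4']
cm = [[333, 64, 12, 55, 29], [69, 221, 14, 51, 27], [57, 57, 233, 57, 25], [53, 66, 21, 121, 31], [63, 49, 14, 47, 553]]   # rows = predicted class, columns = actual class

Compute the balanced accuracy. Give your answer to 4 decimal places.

0.6105

Balanced accuracy = mean of per-class recall.
  0: recall = 333/575 = 0.57913
  1: recall = 221/457 = 0.48359
  2: recall = 233/294 = 0.79252
  3: recall = 121/331 = 0.36556
  4: recall = 553/665 = 0.83158
Mean = (0.57913 + 0.48359 + 0.79252 + 0.36556 + 0.83158) / 5 = 0.6105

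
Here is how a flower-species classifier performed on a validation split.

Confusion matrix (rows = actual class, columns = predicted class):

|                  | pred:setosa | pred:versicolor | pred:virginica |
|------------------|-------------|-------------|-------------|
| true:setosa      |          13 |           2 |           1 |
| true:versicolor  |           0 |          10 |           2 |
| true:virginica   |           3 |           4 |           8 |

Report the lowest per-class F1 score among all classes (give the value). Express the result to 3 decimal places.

0.615

Per-class F1 score (2·TP/(2·TP+FP+FN)):
  setosa: TP=13, FP=0+3=3, FN=2+1=3 → 26/32 = 0.8125
  versicolor: TP=10, FP=2+4=6, FN=0+2=2 → 20/28 = 0.7143
  virginica: TP=8, FP=1+2=3, FN=3+4=7 → 16/26 = 0.6154
Lowest is class 'virginica' with F1 score = 0.615.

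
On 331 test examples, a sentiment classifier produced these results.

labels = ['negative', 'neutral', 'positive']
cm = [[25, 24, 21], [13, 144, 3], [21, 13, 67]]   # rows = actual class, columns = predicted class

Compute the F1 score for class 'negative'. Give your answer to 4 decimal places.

0.3876

Treat 'negative' as positive and all other classes as negative.
F1 score = 2·TP/(2·TP+FP+FN).
negative: TP=25, FP=13+21=34, FN=24+21=45 → 50/129 = 0.38760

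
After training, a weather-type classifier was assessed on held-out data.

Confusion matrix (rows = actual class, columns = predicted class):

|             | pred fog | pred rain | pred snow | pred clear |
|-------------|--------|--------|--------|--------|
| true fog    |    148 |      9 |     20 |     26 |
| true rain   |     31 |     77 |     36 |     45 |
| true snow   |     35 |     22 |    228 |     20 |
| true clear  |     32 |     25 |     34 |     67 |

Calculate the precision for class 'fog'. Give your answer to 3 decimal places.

0.602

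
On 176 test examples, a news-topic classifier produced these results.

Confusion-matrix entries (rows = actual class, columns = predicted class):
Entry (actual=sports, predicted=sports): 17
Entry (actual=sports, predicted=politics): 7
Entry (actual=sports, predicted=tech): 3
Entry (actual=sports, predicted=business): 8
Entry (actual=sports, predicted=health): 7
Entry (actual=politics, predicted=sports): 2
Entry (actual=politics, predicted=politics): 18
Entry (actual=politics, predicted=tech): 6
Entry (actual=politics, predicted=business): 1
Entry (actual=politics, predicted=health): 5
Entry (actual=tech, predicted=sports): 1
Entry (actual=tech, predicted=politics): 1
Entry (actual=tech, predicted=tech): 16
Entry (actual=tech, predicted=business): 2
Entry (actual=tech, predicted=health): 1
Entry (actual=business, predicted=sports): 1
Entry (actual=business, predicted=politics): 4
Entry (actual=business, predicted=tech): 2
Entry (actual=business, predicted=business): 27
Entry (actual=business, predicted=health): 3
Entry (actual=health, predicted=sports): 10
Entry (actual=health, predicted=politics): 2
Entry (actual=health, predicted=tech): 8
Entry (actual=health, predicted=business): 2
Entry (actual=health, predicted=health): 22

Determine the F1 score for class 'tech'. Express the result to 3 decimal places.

0.571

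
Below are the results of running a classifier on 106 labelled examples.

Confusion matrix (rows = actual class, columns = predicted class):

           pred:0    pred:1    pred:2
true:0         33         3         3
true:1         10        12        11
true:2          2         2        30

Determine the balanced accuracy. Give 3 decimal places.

0.697

Balanced accuracy = mean of per-class recall.
  0: recall = 33/39 = 0.8462
  1: recall = 12/33 = 0.3636
  2: recall = 30/34 = 0.8824
Mean = (0.8462 + 0.3636 + 0.8824) / 3 = 0.697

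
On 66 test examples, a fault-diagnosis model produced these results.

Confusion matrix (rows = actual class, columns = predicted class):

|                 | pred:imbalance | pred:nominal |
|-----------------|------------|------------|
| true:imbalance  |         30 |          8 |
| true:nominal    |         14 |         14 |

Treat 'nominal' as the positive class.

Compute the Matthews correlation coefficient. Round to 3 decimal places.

0.303

MCC = (TP·TN − FP·FN) / √((TP+FP)(TP+FN)(TN+FP)(TN+FN))
Numerator = 14·30 − 8·14 = 308
Denominator = √(22·28·38·44) = √1029952 = 1014.8655
MCC = 308 / 1014.8655 = 0.303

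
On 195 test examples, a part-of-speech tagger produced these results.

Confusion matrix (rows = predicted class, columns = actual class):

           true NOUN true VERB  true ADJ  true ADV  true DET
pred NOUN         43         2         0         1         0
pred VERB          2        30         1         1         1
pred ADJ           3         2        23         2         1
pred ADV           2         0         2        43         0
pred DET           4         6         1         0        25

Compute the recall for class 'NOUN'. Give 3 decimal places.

0.796

recall = TP/(TP+FN).
NOUN: TP=43, FN=2+3+2+4=11 → 43/54 = 0.7963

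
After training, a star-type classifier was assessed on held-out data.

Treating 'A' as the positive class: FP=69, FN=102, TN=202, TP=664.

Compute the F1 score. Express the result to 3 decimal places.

Precision = TP/(TP+FP) = 664/733 = 0.9059
Recall = TP/(TP+FN) = 664/766 = 0.8668
F1 = 2·TP/(2·TP+FP+FN) = 1328/1499 = 0.886

0.886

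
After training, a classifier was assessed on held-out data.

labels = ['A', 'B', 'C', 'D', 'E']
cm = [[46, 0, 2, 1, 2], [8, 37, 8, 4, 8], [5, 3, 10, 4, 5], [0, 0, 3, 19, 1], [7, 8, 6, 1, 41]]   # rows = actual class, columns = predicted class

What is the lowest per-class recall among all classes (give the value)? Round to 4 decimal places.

0.3704

Per-class recall (TP/(TP+FN)):
  A: TP=46, FN=0+2+1+2=5 → 46/51 = 0.90196
  B: TP=37, FN=8+8+4+8=28 → 37/65 = 0.56923
  C: TP=10, FN=5+3+4+5=17 → 10/27 = 0.37037
  D: TP=19, FN=0+0+3+1=4 → 19/23 = 0.82609
  E: TP=41, FN=7+8+6+1=22 → 41/63 = 0.65079
Lowest is class 'C' with recall = 0.3704.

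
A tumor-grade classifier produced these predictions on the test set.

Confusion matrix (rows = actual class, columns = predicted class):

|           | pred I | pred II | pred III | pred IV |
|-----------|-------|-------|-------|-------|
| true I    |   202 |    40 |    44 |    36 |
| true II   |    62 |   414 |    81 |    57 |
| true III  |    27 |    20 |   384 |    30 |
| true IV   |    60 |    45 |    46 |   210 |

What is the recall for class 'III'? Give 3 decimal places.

One-vs-rest for 'III': TP = diagonal; FP = other classes predicted 'III'; FN = 'III' predicted as other.
recall = TP/(TP+FN).
III: TP=384, FN=27+20+30=77 → 384/461 = 0.8330

0.833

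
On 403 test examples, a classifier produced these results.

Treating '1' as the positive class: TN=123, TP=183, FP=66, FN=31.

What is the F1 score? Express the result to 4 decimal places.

Precision = TP/(TP+FP) = 183/249 = 0.7349
Recall = TP/(TP+FN) = 183/214 = 0.8551
F1 = 2·TP/(2·TP+FP+FN) = 366/463 = 0.7905

0.7905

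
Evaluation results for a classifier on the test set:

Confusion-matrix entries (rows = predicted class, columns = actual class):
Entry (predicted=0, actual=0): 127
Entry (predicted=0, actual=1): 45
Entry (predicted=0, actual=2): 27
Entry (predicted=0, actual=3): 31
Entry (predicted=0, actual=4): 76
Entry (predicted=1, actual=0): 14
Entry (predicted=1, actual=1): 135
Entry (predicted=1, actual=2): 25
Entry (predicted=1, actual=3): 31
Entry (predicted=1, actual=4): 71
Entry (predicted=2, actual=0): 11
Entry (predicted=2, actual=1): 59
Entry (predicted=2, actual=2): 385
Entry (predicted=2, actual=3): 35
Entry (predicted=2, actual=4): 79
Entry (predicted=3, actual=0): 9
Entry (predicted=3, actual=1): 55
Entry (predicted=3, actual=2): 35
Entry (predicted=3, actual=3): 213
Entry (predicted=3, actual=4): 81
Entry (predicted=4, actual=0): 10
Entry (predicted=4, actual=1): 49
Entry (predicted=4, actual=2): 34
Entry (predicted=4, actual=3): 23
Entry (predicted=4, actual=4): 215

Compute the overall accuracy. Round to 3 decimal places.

Accuracy = trace / total = (127+135+385+213+215=1075) / 1875 = 1075/1875 = 0.573

0.573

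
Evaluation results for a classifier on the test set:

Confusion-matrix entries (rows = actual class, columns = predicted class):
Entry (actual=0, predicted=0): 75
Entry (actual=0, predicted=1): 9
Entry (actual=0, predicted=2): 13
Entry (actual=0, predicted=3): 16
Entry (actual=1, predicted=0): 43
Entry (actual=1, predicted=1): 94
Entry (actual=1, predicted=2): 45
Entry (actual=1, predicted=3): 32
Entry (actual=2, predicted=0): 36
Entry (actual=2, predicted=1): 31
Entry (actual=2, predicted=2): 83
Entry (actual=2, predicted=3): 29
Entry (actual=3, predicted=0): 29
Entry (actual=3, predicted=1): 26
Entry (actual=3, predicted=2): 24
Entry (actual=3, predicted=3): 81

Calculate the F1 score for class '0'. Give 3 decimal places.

Treat '0' as positive and all other classes as negative.
F1 score = 2·TP/(2·TP+FP+FN).
0: TP=75, FP=43+36+29=108, FN=9+13+16=38 → 150/296 = 0.5068

0.507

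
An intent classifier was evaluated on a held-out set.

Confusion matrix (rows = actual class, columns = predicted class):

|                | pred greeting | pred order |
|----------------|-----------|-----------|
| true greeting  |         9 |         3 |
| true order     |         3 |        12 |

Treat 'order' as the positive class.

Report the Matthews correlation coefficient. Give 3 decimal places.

MCC = (TP·TN − FP·FN) / √((TP+FP)(TP+FN)(TN+FP)(TN+FN))
Numerator = 12·9 − 3·3 = 99
Denominator = √(15·15·12·12) = √32400 = 180.0000
MCC = 99 / 180.0000 = 0.550

0.550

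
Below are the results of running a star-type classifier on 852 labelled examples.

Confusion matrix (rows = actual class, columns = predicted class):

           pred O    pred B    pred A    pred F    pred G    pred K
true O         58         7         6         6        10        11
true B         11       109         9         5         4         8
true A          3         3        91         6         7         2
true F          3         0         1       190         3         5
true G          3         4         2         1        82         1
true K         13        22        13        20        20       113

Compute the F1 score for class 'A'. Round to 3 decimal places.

One-vs-rest for 'A': TP = diagonal; FP = other classes predicted 'A'; FN = 'A' predicted as other.
F1 score = 2·TP/(2·TP+FP+FN).
A: TP=91, FP=6+9+1+2+13=31, FN=3+3+6+7+2=21 → 182/234 = 0.7778

0.778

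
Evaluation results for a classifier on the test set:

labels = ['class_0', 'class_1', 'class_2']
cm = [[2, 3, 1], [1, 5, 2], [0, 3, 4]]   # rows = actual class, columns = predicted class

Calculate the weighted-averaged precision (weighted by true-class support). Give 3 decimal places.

0.554

Per-class precision (TP/(TP+FP)):
  class_0: TP=2, FP=1+0=1 → 2/3 = 0.6667
  class_1: TP=5, FP=3+3=6 → 5/11 = 0.4545
  class_2: TP=4, FP=1+2=3 → 4/7 = 0.5714
Weighted-precision = Σ (supportᵢ/N)·precisionᵢ with N=21: (6/21)·0.6667 + (8/21)·0.4545 + (7/21)·0.5714 = 0.554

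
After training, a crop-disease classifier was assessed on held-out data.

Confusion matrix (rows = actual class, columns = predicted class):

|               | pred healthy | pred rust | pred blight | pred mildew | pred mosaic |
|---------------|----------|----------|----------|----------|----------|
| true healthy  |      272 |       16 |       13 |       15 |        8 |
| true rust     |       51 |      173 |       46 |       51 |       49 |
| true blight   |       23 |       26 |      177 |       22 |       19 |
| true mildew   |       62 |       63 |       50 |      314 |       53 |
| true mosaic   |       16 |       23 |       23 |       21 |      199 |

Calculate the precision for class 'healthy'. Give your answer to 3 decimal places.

0.642

One-vs-rest for 'healthy': TP = diagonal; FP = other classes predicted 'healthy'; FN = 'healthy' predicted as other.
precision = TP/(TP+FP).
healthy: TP=272, FP=51+23+62+16=152 → 272/424 = 0.6415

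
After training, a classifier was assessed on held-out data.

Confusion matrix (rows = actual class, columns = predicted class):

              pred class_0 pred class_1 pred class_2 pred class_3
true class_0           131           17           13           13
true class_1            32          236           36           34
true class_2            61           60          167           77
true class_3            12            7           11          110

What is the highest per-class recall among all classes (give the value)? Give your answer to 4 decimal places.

Per-class recall (TP/(TP+FN)):
  class_0: TP=131, FN=17+13+13=43 → 131/174 = 0.75287
  class_1: TP=236, FN=32+36+34=102 → 236/338 = 0.69822
  class_2: TP=167, FN=61+60+77=198 → 167/365 = 0.45753
  class_3: TP=110, FN=12+7+11=30 → 110/140 = 0.78571
Highest is class 'class_3' with recall = 0.7857.

0.7857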